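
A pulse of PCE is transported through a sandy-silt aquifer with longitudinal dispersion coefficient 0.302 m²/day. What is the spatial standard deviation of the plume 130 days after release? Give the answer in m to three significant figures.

Dispersive spreading gives a Gaussian with σ² = 2Dt; advection only shifts the center.
σ = √(2 × 0.302 × 130) = 8.86 m.

8.86 m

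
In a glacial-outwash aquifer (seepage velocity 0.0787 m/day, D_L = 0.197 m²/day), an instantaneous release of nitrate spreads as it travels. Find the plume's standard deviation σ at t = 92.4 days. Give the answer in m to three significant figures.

6.03 m

Dispersive spreading gives a Gaussian with σ² = 2Dt; advection only shifts the center.
σ = √(2 × 0.197 × 92.4) = 6.03 m.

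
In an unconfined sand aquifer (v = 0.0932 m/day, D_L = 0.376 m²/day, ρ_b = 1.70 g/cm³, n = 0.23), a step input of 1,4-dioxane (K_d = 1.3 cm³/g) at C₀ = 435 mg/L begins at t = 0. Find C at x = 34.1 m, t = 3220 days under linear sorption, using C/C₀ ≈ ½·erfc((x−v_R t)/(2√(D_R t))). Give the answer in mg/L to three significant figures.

152 mg/L

Retardation factor R = 1 + ρ_b·K_d/n = 1 + 1.70 × 1.3/0.23 = 10.61.
Sorption retards both mechanisms: v_R = v/R = 0.008784 m/day, D_R = D/R = 0.03544 m²/day.
v_R·t = 0.008784 × 3220 = 28.28448 m; 2√(D_R t) = 21.37 m; argument = (34.1 − 28.28448)/21.37 = 0.2721.
C = C₀ × ½·erfc(0.2721) = 435 × 0.3502 = 152 mg/L.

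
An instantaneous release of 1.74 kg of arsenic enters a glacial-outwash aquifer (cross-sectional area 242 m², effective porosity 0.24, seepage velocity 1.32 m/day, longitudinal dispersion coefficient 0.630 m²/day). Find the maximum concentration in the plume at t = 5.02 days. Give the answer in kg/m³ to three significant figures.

0.00475 kg/m³

The peak of an instantaneous 1D plume sits at x = vt; there the Gaussian factor is 1 and C_max = M/(n_e·A·√(4πDt)), where n_e·A is the pore area the mass is dissolved in.
√(4πDt) = √(4π × 0.630 × 5.02) = 6.304 m, so C_max = 1.74/(0.24 × 242 × 6.304) = 0.00475 kg/m³.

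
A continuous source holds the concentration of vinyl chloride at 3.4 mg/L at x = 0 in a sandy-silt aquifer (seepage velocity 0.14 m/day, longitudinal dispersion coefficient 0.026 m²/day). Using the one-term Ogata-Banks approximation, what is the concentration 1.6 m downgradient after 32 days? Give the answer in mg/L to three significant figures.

For a continuous step input, C/C₀ ≈ ½·erfc((x−vt)/(2√(Dt))).
vt = 0.14 × 32 = 4.48 m and 2√(Dt) = 2√(0.026 × 32) = 1.824 m.
Argument (x−vt)/(2√(Dt)) = (1.6 − 4.48)/1.824 = -1.579; ½·erfc(-1.579) = 0.9872.
C = 3.4 × 0.9872 = 3.36 mg/L.

3.36 mg/L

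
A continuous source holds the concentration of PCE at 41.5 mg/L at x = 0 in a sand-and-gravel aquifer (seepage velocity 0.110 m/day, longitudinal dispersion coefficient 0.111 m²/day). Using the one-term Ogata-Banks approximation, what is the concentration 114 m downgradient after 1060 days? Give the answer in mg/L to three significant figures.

23.5 mg/L

For a continuous step input, C/C₀ ≈ ½·erfc((x−vt)/(2√(Dt))).
vt = 0.110 × 1060 = 116.6 m and 2√(Dt) = 2√(0.111 × 1060) = 21.69 m.
Argument (x−vt)/(2√(Dt)) = (114 − 116.6)/21.69 = -0.1199; ½·erfc(-0.1199) = 0.5673.
C = 41.5 × 0.5673 = 23.5 mg/L.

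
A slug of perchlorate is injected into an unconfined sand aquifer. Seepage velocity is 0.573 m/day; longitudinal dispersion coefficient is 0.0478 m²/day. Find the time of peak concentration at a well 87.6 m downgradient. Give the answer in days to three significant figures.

153 days

For the 1D instantaneous-source solution, setting ∂C/∂t = 0 at fixed x gives v²t² + 2Dt − x² = 0, so t = (√(D² + v²x²) − D)/v².
√(D² + v²x²) = √(0.0478² + 0.573² × 87.6²) = 50.19; v² = 0.328329.
t = (50.19 − 0.0478)/0.328329 = 153 days (vs. the pure-advection estimate x/v = 153 d).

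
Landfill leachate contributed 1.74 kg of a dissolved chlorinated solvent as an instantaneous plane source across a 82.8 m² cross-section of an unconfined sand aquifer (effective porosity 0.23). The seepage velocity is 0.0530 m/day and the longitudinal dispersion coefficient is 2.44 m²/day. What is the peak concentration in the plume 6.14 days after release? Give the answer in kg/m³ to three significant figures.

The peak of an instantaneous 1D plume sits at x = vt; there the Gaussian factor is 1 and C_max = M/(n_e·A·√(4πDt)), where n_e·A is the pore area the mass is dissolved in.
√(4πDt) = √(4π × 2.44 × 6.14) = 13.72 m, so C_max = 1.74/(0.23 × 82.8 × 13.72) = 0.00666 kg/m³.

0.00666 kg/m³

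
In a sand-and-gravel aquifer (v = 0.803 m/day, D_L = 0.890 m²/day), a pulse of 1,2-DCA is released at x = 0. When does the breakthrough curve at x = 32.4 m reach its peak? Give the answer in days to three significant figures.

For the 1D instantaneous-source solution, setting ∂C/∂t = 0 at fixed x gives v²t² + 2Dt − x² = 0, so t = (√(D² + v²x²) − D)/v².
√(D² + v²x²) = √(0.890² + 0.803² × 32.4²) = 26.03; v² = 0.644809.
t = (26.03 − 0.890)/0.644809 = 39.0 days (vs. the pure-advection estimate x/v = 40.3 d).

39.0 days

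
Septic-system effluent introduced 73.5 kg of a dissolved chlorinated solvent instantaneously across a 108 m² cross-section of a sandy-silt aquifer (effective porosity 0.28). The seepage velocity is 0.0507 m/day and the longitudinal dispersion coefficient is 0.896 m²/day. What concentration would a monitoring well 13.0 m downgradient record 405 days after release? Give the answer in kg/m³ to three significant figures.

For an instantaneous plane source, C(x,t) = M/(n_e·A·√(4πDt)) · exp(−(x−vt)²/(4Dt)), with n_e·A the pore (flow) area.
Plume center vt = 0.0507 × 405 = 20.5335 m, so the well at 13.0 m is 7.5335 m upgradient of the peak.
√(4πDt) = 67.53 m, giving peak height M/(n_e·A·√(4πDt)) = 73.5/(0.28 × 108 × 67.53) = 0.03599 kg/m³.
(x−vt)²/(4Dt) = (-7.5335)²/(4 × 0.896 × 405) = 0.03910; exp(−0.03910) = 0.9617.
C = 0.03599 × 0.9617 = 0.0346 kg/m³.

0.0346 kg/m³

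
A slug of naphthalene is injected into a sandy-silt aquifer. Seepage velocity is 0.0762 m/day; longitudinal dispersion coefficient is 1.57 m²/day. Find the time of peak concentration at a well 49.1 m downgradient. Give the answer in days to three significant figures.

428 days

For the 1D instantaneous-source solution, setting ∂C/∂t = 0 at fixed x gives v²t² + 2Dt − x² = 0, so t = (√(D² + v²x²) − D)/v².
√(D² + v²x²) = √(1.57² + 0.0762² × 49.1²) = 4.057; v² = 0.00580644.
t = (4.057 − 1.57)/0.00580644 = 428 days (vs. the pure-advection estimate x/v = 644 d).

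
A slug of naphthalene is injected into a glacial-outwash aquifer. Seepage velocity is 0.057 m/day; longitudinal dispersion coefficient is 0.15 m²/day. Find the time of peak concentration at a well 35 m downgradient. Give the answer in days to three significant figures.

For the 1D instantaneous-source solution, setting ∂C/∂t = 0 at fixed x gives v²t² + 2Dt − x² = 0, so t = (√(D² + v²x²) − D)/v².
√(D² + v²x²) = √(0.15² + 0.057² × 35²) = 2.001; v² = 0.003249.
t = (2.001 − 0.15)/0.003249 = 570 days (vs. the pure-advection estimate x/v = 614 d).

570 days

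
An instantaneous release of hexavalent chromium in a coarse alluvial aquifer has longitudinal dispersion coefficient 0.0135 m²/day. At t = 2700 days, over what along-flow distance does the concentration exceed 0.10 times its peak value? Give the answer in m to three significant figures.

The plume is Gaussian with σ = √(2Dt) = √(2 × 0.0135 × 2700) = 8.538 m.
C/C_peak = exp(−Δx²/(2σ²)) = 0.10 ⇒ Δx = σ·√(−2 ln 0.10) = 8.538 × 2.146 = 18.32 m.
Width = 2Δx = 36.6 m.

36.6 m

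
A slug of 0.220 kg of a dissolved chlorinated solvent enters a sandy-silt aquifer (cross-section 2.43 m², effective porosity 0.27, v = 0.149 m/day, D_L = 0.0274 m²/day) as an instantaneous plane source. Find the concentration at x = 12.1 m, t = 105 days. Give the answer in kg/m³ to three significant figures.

0.0187 kg/m³

For an instantaneous plane source, C(x,t) = M/(n_e·A·√(4πDt)) · exp(−(x−vt)²/(4Dt)), with n_e·A the pore (flow) area.
Plume center vt = 0.149 × 105 = 15.645 m, so the well at 12.1 m is 3.545 m upgradient of the peak.
√(4πDt) = 6.013 m, giving peak height M/(n_e·A·√(4πDt)) = 0.220/(0.27 × 2.43 × 6.013) = 0.05576 kg/m³.
(x−vt)²/(4Dt) = (-3.545)²/(4 × 0.0274 × 105) = 1.092; exp(−1.092) = 0.3355.
C = 0.05576 × 0.3355 = 0.0187 kg/m³.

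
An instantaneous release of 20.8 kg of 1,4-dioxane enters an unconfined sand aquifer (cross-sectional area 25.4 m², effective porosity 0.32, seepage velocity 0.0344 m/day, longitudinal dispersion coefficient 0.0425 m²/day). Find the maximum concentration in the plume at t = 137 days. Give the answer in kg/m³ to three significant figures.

The peak of an instantaneous 1D plume sits at x = vt; there the Gaussian factor is 1 and C_max = M/(n_e·A·√(4πDt)), where n_e·A is the pore area the mass is dissolved in.
√(4πDt) = √(4π × 0.0425 × 137) = 8.554 m, so C_max = 20.8/(0.32 × 25.4 × 8.554) = 0.299 kg/m³.

0.299 kg/m³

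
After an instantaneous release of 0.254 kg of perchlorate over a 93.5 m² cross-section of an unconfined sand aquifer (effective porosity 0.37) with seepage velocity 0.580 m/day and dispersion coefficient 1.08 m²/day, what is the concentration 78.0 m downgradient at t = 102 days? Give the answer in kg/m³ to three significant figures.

8.82e-05 kg/m³

For an instantaneous plane source, C(x,t) = M/(n_e·A·√(4πDt)) · exp(−(x−vt)²/(4Dt)), with n_e·A the pore (flow) area.
Plume center vt = 0.580 × 102 = 59.16 m, so the well at 78.0 m is 18.84 m downgradient of the peak.
√(4πDt) = 37.21 m, giving peak height M/(n_e·A·√(4πDt)) = 0.254/(0.37 × 93.5 × 37.21) = 0.0001973 kg/m³.
(x−vt)²/(4Dt) = (18.84)²/(4 × 1.08 × 102) = 0.8055; exp(−0.8055) = 0.4469.
C = 0.0001973 × 0.4469 = 8.82e-05 kg/m³.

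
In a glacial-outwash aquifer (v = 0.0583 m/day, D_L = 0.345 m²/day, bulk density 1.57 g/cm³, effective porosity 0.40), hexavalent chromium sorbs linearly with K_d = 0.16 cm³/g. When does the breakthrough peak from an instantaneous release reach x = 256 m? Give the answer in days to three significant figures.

Retardation factor R = 1 + ρ_b·K_d/n = 1 + 1.57 × 0.16/0.40 = 1.628.
Sorption retards both mechanisms: v_R = v/R = 0.03581 m/day, D_R = D/R = 0.2119 m²/day.
Peak time from v_R²t² + 2D_R t − x² = 0: t = (√(D_R² + v_R²x²) − D_R)/v_R².
√(D_R² + v_R²x²) = √(0.2119² + 0.03581² × 256²) = 9.170; v_R² = 0.001282.
t = (9.170 − 0.2119)/0.001282 = 6990 days.

6990 days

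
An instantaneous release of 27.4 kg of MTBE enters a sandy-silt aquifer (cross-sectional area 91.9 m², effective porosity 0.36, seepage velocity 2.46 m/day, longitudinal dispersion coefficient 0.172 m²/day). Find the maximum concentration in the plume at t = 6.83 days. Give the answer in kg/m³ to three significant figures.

0.216 kg/m³

The peak of an instantaneous 1D plume sits at x = vt; there the Gaussian factor is 1 and C_max = M/(n_e·A·√(4πDt)), where n_e·A is the pore area the mass is dissolved in.
√(4πDt) = √(4π × 0.172 × 6.83) = 3.842 m, so C_max = 27.4/(0.36 × 91.9 × 3.842) = 0.216 kg/m³.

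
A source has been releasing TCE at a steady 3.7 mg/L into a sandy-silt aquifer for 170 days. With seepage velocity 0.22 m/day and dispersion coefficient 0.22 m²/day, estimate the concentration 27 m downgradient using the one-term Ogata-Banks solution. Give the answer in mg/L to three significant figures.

For a continuous step input, C/C₀ ≈ ½·erfc((x−vt)/(2√(Dt))).
vt = 0.22 × 170 = 37.4 m and 2√(Dt) = 2√(0.22 × 170) = 12.23 m.
Argument (x−vt)/(2√(Dt)) = (27 − 37.4)/12.23 = -0.8504; ½·erfc(-0.8504) = 0.8854.
C = 3.7 × 0.8854 = 3.28 mg/L.

3.28 mg/L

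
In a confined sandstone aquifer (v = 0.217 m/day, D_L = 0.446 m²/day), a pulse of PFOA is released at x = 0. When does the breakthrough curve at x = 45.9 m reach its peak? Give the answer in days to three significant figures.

For the 1D instantaneous-source solution, setting ∂C/∂t = 0 at fixed x gives v²t² + 2Dt − x² = 0, so t = (√(D² + v²x²) − D)/v².
√(D² + v²x²) = √(0.446² + 0.217² × 45.9²) = 9.970; v² = 0.047089.
t = (9.970 − 0.446)/0.047089 = 202 days (vs. the pure-advection estimate x/v = 212 d).

202 days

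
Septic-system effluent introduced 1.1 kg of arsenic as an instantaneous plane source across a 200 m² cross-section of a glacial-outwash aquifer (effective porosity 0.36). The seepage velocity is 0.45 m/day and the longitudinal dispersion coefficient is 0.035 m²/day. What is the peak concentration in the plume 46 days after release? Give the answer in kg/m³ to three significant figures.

0.00340 kg/m³

The peak of an instantaneous 1D plume sits at x = vt; there the Gaussian factor is 1 and C_max = M/(n_e·A·√(4πDt)), where n_e·A is the pore area the mass is dissolved in.
√(4πDt) = √(4π × 0.035 × 46) = 4.498 m, so C_max = 1.1/(0.36 × 200 × 4.498) = 0.00340 kg/m³.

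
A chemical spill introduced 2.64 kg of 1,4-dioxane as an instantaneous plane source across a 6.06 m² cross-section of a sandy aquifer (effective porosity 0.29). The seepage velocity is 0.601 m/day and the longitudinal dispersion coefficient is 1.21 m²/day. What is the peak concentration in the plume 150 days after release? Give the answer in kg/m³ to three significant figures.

The peak of an instantaneous 1D plume sits at x = vt; there the Gaussian factor is 1 and C_max = M/(n_e·A·√(4πDt)), where n_e·A is the pore area the mass is dissolved in.
√(4πDt) = √(4π × 1.21 × 150) = 47.76 m, so C_max = 2.64/(0.29 × 6.06 × 47.76) = 0.0315 kg/m³.

0.0315 kg/m³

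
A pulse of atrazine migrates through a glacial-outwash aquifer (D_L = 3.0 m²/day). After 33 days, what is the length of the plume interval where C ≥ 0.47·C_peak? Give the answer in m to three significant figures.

The plume is Gaussian with σ = √(2Dt) = √(2 × 3.0 × 33) = 14.07 m.
C/C_peak = exp(−Δx²/(2σ²)) = 0.47 ⇒ Δx = σ·√(−2 ln 0.47) = 14.07 × 1.229 = 17.29 m.
Width = 2Δx = 34.6 m.

34.6 m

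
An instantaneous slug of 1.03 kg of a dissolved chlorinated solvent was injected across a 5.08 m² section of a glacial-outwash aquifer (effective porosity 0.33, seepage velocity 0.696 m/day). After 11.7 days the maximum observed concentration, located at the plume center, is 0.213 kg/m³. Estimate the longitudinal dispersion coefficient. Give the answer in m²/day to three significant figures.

0.0566 m²/day

At the plume center C_max = M/(n_e·A·√(4πDt)), so D = M²/(4πt·(n_e·A·C_max)²).
n_e·A·C_max = 0.33 × 5.08 × 0.213 = 0.3571 kg/m.
D = 1.03²/(4π × 11.7 × 0.3571²) = 0.0566 m²/day.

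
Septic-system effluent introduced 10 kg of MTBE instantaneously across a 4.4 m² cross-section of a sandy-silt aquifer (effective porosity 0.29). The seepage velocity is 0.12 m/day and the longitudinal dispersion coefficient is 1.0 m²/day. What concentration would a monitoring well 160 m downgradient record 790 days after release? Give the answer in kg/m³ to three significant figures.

0.0205 kg/m³

For an instantaneous plane source, C(x,t) = M/(n_e·A·√(4πDt)) · exp(−(x−vt)²/(4Dt)), with n_e·A the pore (flow) area.
Plume center vt = 0.12 × 790 = 94.8 m, so the well at 160 m is 65.2 m downgradient of the peak.
√(4πDt) = 99.64 m, giving peak height M/(n_e·A·√(4πDt)) = 10/(0.29 × 4.4 × 99.64) = 0.07865 kg/m³.
(x−vt)²/(4Dt) = (65.2)²/(4 × 1.0 × 790) = 1.345; exp(−1.345) = 0.2605.
C = 0.07865 × 0.2605 = 0.0205 kg/m³.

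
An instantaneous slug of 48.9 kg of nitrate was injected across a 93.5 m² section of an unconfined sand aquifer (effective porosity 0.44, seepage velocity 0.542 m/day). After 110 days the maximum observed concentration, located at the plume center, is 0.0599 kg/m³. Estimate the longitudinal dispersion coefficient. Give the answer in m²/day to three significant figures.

At the plume center C_max = M/(n_e·A·√(4πDt)), so D = M²/(4πt·(n_e·A·C_max)²).
n_e·A·C_max = 0.44 × 93.5 × 0.0599 = 2.464 kg/m.
D = 48.9²/(4π × 110 × 2.464²) = 0.285 m²/day.

0.285 m²/day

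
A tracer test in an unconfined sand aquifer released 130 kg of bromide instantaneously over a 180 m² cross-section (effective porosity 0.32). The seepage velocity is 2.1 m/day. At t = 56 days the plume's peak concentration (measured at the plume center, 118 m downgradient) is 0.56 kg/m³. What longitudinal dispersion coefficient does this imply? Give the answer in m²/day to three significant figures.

0.0231 m²/day

At the plume center C_max = M/(n_e·A·√(4πDt)), so D = M²/(4πt·(n_e·A·C_max)²).
n_e·A·C_max = 0.32 × 180 × 0.56 = 32.26 kg/m.
D = 130²/(4π × 56 × 32.26²) = 0.0231 m²/day.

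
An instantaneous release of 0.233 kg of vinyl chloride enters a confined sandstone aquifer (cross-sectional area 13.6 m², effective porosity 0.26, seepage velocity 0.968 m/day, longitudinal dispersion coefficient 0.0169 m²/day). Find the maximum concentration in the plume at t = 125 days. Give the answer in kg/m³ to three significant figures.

0.0128 kg/m³

The peak of an instantaneous 1D plume sits at x = vt; there the Gaussian factor is 1 and C_max = M/(n_e·A·√(4πDt)), where n_e·A is the pore area the mass is dissolved in.
√(4πDt) = √(4π × 0.0169 × 125) = 5.152 m, so C_max = 0.233/(0.26 × 13.6 × 5.152) = 0.0128 kg/m³.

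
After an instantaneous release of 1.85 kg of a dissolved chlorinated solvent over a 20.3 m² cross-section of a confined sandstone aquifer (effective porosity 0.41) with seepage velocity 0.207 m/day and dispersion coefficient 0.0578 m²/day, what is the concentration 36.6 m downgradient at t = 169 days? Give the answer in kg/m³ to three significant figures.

0.0188 kg/m³

For an instantaneous plane source, C(x,t) = M/(n_e·A·√(4πDt)) · exp(−(x−vt)²/(4Dt)), with n_e·A the pore (flow) area.
Plume center vt = 0.207 × 169 = 34.983 m, so the well at 36.6 m is 1.617 m downgradient of the peak.
√(4πDt) = 11.08 m, giving peak height M/(n_e·A·√(4πDt)) = 1.85/(0.41 × 20.3 × 11.08) = 0.02006 kg/m³.
(x−vt)²/(4Dt) = (1.617)²/(4 × 0.0578 × 169) = 0.06692; exp(−0.06692) = 0.9353.
C = 0.02006 × 0.9353 = 0.0188 kg/m³.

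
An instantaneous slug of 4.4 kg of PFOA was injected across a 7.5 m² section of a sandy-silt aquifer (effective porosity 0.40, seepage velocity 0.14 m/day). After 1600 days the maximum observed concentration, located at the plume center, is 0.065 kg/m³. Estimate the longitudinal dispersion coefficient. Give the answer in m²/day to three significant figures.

At the plume center C_max = M/(n_e·A·√(4πDt)), so D = M²/(4πt·(n_e·A·C_max)²).
n_e·A·C_max = 0.40 × 7.5 × 0.065 = 0.1950 kg/m.
D = 4.4²/(4π × 1600 × 0.1950²) = 0.0253 m²/day.

0.0253 m²/day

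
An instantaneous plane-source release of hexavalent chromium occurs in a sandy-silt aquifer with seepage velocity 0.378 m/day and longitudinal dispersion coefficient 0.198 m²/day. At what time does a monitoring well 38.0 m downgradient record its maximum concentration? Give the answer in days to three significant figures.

99.2 days

For the 1D instantaneous-source solution, setting ∂C/∂t = 0 at fixed x gives v²t² + 2Dt − x² = 0, so t = (√(D² + v²x²) − D)/v².
√(D² + v²x²) = √(0.198² + 0.378² × 38.0²) = 14.37; v² = 0.142884.
t = (14.37 − 0.198)/0.142884 = 99.2 days (vs. the pure-advection estimate x/v = 101 d).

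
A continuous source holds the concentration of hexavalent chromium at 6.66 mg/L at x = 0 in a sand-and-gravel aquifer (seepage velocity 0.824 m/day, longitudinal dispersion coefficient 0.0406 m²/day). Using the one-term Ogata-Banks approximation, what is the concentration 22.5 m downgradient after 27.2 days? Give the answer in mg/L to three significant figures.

3.17 mg/L

For a continuous step input, C/C₀ ≈ ½·erfc((x−vt)/(2√(Dt))).
vt = 0.824 × 27.2 = 22.4128 m and 2√(Dt) = 2√(0.0406 × 27.2) = 2.102 m.
Argument (x−vt)/(2√(Dt)) = (22.5 − 22.4128)/2.102 = 0.04148; ½·erfc(0.04148) = 0.4766.
C = 6.66 × 0.4766 = 3.17 mg/L.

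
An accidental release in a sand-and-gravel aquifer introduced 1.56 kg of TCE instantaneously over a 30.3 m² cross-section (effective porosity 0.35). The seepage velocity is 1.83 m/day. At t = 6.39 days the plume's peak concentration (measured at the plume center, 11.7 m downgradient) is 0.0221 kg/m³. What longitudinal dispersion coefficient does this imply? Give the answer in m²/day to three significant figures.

0.552 m²/day

At the plume center C_max = M/(n_e·A·√(4πDt)), so D = M²/(4πt·(n_e·A·C_max)²).
n_e·A·C_max = 0.35 × 30.3 × 0.0221 = 0.2344 kg/m.
D = 1.56²/(4π × 6.39 × 0.2344²) = 0.552 m²/day.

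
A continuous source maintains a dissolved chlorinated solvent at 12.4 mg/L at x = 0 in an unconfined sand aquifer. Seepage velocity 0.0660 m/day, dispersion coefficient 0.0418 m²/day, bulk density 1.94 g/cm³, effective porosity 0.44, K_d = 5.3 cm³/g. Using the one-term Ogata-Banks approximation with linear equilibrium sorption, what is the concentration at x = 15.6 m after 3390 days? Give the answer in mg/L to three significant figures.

0.371 mg/L

Retardation factor R = 1 + ρ_b·K_d/n = 1 + 1.94 × 5.3/0.44 = 24.37.
Sorption retards both mechanisms: v_R = v/R = 0.002708 m/day, D_R = D/R = 0.001715 m²/day.
v_R·t = 0.002708 × 3390 = 9.18012 m; 2√(D_R t) = 4.822 m; argument = (15.6 − 9.18012)/4.822 = 1.331.
C = C₀ × ½·erfc(1.331) = 12.4 × 0.02990 = 0.371 mg/L.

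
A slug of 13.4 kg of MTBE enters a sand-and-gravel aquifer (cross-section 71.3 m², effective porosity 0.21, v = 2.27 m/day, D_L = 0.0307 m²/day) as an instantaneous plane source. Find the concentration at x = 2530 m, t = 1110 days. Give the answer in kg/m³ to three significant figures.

0.0199 kg/m³

For an instantaneous plane source, C(x,t) = M/(n_e·A·√(4πDt)) · exp(−(x−vt)²/(4Dt)), with n_e·A the pore (flow) area.
Plume center vt = 2.27 × 1110 = 2519.7 m, so the well at 2530 m is 10.3 m downgradient of the peak.
√(4πDt) = 20.69 m, giving peak height M/(n_e·A·√(4πDt)) = 13.4/(0.21 × 71.3 × 20.69) = 0.04325 kg/m³.
(x−vt)²/(4Dt) = (10.3)²/(4 × 0.0307 × 1110) = 0.7783; exp(−0.7783) = 0.4592.
C = 0.04325 × 0.4592 = 0.0199 kg/m³.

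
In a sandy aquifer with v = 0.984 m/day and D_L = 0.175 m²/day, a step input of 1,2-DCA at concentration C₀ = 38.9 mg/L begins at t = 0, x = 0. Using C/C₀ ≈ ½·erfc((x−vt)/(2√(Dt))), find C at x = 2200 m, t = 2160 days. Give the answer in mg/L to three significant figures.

0.130 mg/L

For a continuous step input, C/C₀ ≈ ½·erfc((x−vt)/(2√(Dt))).
vt = 0.984 × 2160 = 2125.44 m and 2√(Dt) = 2√(0.175 × 2160) = 38.88 m.
Argument (x−vt)/(2√(Dt)) = (2200 − 2125.44)/38.88 = 1.918; ½·erfc(1.918) = 0.003339.
C = 38.9 × 0.003339 = 0.130 mg/L.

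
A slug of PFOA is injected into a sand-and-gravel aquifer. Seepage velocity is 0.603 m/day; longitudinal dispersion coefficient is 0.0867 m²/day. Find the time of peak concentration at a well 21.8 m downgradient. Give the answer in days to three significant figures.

For the 1D instantaneous-source solution, setting ∂C/∂t = 0 at fixed x gives v²t² + 2Dt − x² = 0, so t = (√(D² + v²x²) − D)/v².
√(D² + v²x²) = √(0.0867² + 0.603² × 21.8²) = 13.15; v² = 0.363609.
t = (13.15 − 0.0867)/0.363609 = 35.9 days (vs. the pure-advection estimate x/v = 36.2 d).

35.9 days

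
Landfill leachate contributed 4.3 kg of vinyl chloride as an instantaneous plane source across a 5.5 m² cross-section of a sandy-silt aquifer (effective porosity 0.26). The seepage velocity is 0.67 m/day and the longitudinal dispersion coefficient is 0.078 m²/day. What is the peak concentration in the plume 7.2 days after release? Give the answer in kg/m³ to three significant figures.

The peak of an instantaneous 1D plume sits at x = vt; there the Gaussian factor is 1 and C_max = M/(n_e·A·√(4πDt)), where n_e·A is the pore area the mass is dissolved in.
√(4πDt) = √(4π × 0.078 × 7.2) = 2.657 m, so C_max = 4.3/(0.26 × 5.5 × 2.657) = 1.13 kg/m³.

1.13 kg/m³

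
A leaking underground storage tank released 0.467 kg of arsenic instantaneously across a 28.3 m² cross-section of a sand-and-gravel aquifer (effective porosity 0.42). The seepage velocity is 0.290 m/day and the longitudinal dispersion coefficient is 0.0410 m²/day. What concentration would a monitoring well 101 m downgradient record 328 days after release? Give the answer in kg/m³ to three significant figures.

For an instantaneous plane source, C(x,t) = M/(n_e·A·√(4πDt)) · exp(−(x−vt)²/(4Dt)), with n_e·A the pore (flow) area.
Plume center vt = 0.290 × 328 = 95.12 m, so the well at 101 m is 5.88 m downgradient of the peak.
√(4πDt) = 13.00 m, giving peak height M/(n_e·A·√(4πDt)) = 0.467/(0.42 × 28.3 × 13.00) = 0.003022 kg/m³.
(x−vt)²/(4Dt) = (5.88)²/(4 × 0.0410 × 328) = 0.6427; exp(−0.6427) = 0.5259.
C = 0.003022 × 0.5259 = 0.00159 kg/m³.

0.00159 kg/m³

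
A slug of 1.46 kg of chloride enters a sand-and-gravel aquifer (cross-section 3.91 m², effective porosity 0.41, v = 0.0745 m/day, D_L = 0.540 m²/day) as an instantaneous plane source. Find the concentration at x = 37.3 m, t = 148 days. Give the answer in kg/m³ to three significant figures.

For an instantaneous plane source, C(x,t) = M/(n_e·A·√(4πDt)) · exp(−(x−vt)²/(4Dt)), with n_e·A the pore (flow) area.
Plume center vt = 0.0745 × 148 = 11.026 m, so the well at 37.3 m is 26.274 m downgradient of the peak.
√(4πDt) = 31.69 m, giving peak height M/(n_e·A·√(4πDt)) = 1.46/(0.41 × 3.91 × 31.69) = 0.02874 kg/m³.
(x−vt)²/(4Dt) = (26.274)²/(4 × 0.540 × 148) = 2.159; exp(−2.159) = 0.1154.
C = 0.02874 × 0.1154 = 0.00332 kg/m³.

0.00332 kg/m³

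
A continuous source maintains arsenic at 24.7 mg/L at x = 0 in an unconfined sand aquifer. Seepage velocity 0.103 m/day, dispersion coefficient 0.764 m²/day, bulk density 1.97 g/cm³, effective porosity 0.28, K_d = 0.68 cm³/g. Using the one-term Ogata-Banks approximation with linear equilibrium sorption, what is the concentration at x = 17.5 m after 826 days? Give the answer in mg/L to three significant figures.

10.5 mg/L

Retardation factor R = 1 + ρ_b·K_d/n = 1 + 1.97 × 0.68/0.28 = 5.784.
Sorption retards both mechanisms: v_R = v/R = 0.01781 m/day, D_R = D/R = 0.1321 m²/day.
v_R·t = 0.01781 × 826 = 14.71106 m; 2√(D_R t) = 20.89 m; argument = (17.5 − 14.71106)/20.89 = 0.1335.
C = C₀ × ½·erfc(0.1335) = 24.7 × 0.4251 = 10.5 mg/L.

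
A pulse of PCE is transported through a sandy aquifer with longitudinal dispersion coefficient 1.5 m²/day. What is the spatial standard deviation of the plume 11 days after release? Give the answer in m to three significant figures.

5.74 m

Dispersive spreading gives a Gaussian with σ² = 2Dt; advection only shifts the center.
σ = √(2 × 1.5 × 11) = 5.74 m.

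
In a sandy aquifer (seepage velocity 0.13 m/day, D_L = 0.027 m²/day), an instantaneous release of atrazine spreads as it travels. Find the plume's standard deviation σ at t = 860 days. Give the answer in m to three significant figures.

6.81 m

Dispersive spreading gives a Gaussian with σ² = 2Dt; advection only shifts the center.
σ = √(2 × 0.027 × 860) = 6.81 m.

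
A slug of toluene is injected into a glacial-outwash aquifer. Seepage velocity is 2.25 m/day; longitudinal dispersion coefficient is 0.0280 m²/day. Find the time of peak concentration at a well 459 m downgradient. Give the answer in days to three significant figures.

For the 1D instantaneous-source solution, setting ∂C/∂t = 0 at fixed x gives v²t² + 2Dt − x² = 0, so t = (√(D² + v²x²) − D)/v².
√(D² + v²x²) = √(0.0280² + 2.25² × 459²) = 1033; v² = 5.0625.
t = (1033 − 0.0280)/5.0625 = 204 days (vs. the pure-advection estimate x/v = 204 d).

204 days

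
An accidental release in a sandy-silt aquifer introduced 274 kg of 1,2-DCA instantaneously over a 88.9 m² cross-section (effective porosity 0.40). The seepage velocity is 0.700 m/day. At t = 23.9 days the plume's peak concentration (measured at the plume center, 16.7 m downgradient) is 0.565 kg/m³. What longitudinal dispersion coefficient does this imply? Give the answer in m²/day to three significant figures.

0.619 m²/day

At the plume center C_max = M/(n_e·A·√(4πDt)), so D = M²/(4πt·(n_e·A·C_max)²).
n_e·A·C_max = 0.40 × 88.9 × 0.565 = 20.09 kg/m.
D = 274²/(4π × 23.9 × 20.09²) = 0.619 m²/day.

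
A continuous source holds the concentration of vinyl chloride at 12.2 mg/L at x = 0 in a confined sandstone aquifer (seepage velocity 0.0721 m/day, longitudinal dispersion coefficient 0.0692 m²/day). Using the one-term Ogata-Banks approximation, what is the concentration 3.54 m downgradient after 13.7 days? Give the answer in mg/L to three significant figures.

0.389 mg/L

For a continuous step input, C/C₀ ≈ ½·erfc((x−vt)/(2√(Dt))).
vt = 0.0721 × 13.7 = 0.98777 m and 2√(Dt) = 2√(0.0692 × 13.7) = 1.947 m.
Argument (x−vt)/(2√(Dt)) = (3.54 − 0.98777)/1.947 = 1.311; ½·erfc(1.311) = 0.03187.
C = 12.2 × 0.03187 = 0.389 mg/L.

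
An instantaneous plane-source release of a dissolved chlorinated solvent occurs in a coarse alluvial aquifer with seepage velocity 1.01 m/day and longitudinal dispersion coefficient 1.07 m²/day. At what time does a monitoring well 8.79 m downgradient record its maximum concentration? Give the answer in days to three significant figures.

7.72 days

For the 1D instantaneous-source solution, setting ∂C/∂t = 0 at fixed x gives v²t² + 2Dt − x² = 0, so t = (√(D² + v²x²) − D)/v².
√(D² + v²x²) = √(1.07² + 1.01² × 8.79²) = 8.942; v² = 1.0201.
t = (8.942 − 1.07)/1.0201 = 7.72 days (vs. the pure-advection estimate x/v = 8.70 d).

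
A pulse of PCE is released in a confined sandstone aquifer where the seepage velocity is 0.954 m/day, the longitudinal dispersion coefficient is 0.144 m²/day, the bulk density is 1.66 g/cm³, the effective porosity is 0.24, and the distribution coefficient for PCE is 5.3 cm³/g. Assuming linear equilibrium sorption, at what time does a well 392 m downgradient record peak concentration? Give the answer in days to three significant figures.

Retardation factor R = 1 + ρ_b·K_d/n = 1 + 1.66 × 5.3/0.24 = 37.66.
Sorption retards both mechanisms: v_R = v/R = 0.02533 m/day, D_R = D/R = 0.003824 m²/day.
Peak time from v_R²t² + 2D_R t − x² = 0: t = (√(D_R² + v_R²x²) − D_R)/v_R².
√(D_R² + v_R²x²) = √(0.003824² + 0.02533² × 392²) = 9.929; v_R² = 0.0006416.
t = (9.929 − 0.003824)/0.0006416 = 15500 days.

15500 days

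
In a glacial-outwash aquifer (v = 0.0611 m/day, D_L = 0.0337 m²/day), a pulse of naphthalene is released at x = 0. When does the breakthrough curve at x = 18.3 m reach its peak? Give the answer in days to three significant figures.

291 days

For the 1D instantaneous-source solution, setting ∂C/∂t = 0 at fixed x gives v²t² + 2Dt − x² = 0, so t = (√(D² + v²x²) − D)/v².
√(D² + v²x²) = √(0.0337² + 0.0611² × 18.3²) = 1.119; v² = 0.00373321.
t = (1.119 − 0.0337)/0.00373321 = 291 days (vs. the pure-advection estimate x/v = 300 d).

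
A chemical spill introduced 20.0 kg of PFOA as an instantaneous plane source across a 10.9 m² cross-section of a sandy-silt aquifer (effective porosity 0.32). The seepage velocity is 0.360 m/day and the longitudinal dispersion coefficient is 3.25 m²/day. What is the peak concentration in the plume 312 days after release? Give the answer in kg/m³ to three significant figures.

0.0508 kg/m³

The peak of an instantaneous 1D plume sits at x = vt; there the Gaussian factor is 1 and C_max = M/(n_e·A·√(4πDt)), where n_e·A is the pore area the mass is dissolved in.
√(4πDt) = √(4π × 3.25 × 312) = 112.9 m, so C_max = 20.0/(0.32 × 10.9 × 112.9) = 0.0508 kg/m³.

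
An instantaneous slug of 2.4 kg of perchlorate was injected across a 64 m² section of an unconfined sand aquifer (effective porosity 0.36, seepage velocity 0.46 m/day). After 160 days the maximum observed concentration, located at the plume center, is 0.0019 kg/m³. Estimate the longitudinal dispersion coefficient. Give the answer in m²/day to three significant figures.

1.49 m²/day

At the plume center C_max = M/(n_e·A·√(4πDt)), so D = M²/(4πt·(n_e·A·C_max)²).
n_e·A·C_max = 0.36 × 64 × 0.0019 = 0.04378 kg/m.
D = 2.4²/(4π × 160 × 0.04378²) = 1.49 m²/day.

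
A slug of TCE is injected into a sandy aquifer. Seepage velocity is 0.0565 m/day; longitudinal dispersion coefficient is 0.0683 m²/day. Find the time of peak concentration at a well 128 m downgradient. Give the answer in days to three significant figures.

For the 1D instantaneous-source solution, setting ∂C/∂t = 0 at fixed x gives v²t² + 2Dt − x² = 0, so t = (√(D² + v²x²) − D)/v².
√(D² + v²x²) = √(0.0683² + 0.0565² × 128²) = 7.232; v² = 0.00319225.
t = (7.232 − 0.0683)/0.00319225 = 2240 days (vs. the pure-advection estimate x/v = 2270 d).

2240 days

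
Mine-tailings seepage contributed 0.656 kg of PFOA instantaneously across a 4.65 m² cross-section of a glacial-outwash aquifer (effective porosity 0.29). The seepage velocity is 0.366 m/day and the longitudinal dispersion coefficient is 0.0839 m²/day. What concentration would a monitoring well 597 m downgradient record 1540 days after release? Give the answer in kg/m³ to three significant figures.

For an instantaneous plane source, C(x,t) = M/(n_e·A·√(4πDt)) · exp(−(x−vt)²/(4Dt)), with n_e·A the pore (flow) area.
Plume center vt = 0.366 × 1540 = 563.64 m, so the well at 597 m is 33.36 m downgradient of the peak.
√(4πDt) = 40.29 m, giving peak height M/(n_e·A·√(4πDt)) = 0.656/(0.29 × 4.65 × 40.29) = 0.01207 kg/m³.
(x−vt)²/(4Dt) = (33.36)²/(4 × 0.0839 × 1540) = 2.153; exp(−2.153) = 0.1161.
C = 0.01207 × 0.1161 = 0.00140 kg/m³.

0.00140 kg/m³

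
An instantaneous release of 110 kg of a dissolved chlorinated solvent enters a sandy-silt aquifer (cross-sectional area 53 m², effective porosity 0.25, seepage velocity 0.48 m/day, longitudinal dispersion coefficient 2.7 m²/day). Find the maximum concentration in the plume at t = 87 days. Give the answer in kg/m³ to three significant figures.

0.153 kg/m³

The peak of an instantaneous 1D plume sits at x = vt; there the Gaussian factor is 1 and C_max = M/(n_e·A·√(4πDt)), where n_e·A is the pore area the mass is dissolved in.
√(4πDt) = √(4π × 2.7 × 87) = 54.33 m, so C_max = 110/(0.25 × 53 × 54.33) = 0.153 kg/m³.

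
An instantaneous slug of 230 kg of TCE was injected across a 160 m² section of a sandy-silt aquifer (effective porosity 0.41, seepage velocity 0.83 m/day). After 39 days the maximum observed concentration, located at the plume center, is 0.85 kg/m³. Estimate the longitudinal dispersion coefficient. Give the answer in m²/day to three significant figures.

At the plume center C_max = M/(n_e·A·√(4πDt)), so D = M²/(4πt·(n_e·A·C_max)²).
n_e·A·C_max = 0.41 × 160 × 0.85 = 55.76 kg/m.
D = 230²/(4π × 39 × 55.76²) = 0.0347 m²/day.

0.0347 m²/day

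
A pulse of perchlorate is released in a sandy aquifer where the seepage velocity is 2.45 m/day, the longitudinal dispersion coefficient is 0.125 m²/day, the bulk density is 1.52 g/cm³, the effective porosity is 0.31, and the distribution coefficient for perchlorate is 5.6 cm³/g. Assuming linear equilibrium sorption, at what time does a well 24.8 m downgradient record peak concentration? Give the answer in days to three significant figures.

Retardation factor R = 1 + ρ_b·K_d/n = 1 + 1.52 × 5.6/0.31 = 28.46.
Sorption retards both mechanisms: v_R = v/R = 0.08609 m/day, D_R = D/R = 0.004392 m²/day.
Peak time from v_R²t² + 2D_R t − x² = 0: t = (√(D_R² + v_R²x²) − D_R)/v_R².
√(D_R² + v_R²x²) = √(0.004392² + 0.08609² × 24.8²) = 2.135; v_R² = 0.007411.
t = (2.135 − 0.004392)/0.007411 = 287 days.

287 days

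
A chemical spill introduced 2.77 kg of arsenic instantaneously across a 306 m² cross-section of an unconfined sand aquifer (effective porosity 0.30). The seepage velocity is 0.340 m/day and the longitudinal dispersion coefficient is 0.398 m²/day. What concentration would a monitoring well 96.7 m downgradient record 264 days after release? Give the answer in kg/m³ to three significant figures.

For an instantaneous plane source, C(x,t) = M/(n_e·A·√(4πDt)) · exp(−(x−vt)²/(4Dt)), with n_e·A the pore (flow) area.
Plume center vt = 0.340 × 264 = 89.76 m, so the well at 96.7 m is 6.94 m downgradient of the peak.
√(4πDt) = 36.34 m, giving peak height M/(n_e·A·√(4πDt)) = 2.77/(0.30 × 306 × 36.34) = 0.0008303 kg/m³.
(x−vt)²/(4Dt) = (6.94)²/(4 × 0.398 × 264) = 0.1146; exp(−0.1146) = 0.8917.
C = 0.0008303 × 0.8917 = 0.000740 kg/m³.

0.000740 kg/m³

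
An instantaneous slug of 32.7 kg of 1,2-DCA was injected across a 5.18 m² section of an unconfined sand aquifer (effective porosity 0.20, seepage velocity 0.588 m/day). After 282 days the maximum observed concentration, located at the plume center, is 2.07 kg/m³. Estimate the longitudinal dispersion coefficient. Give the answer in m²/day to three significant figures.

0.0656 m²/day

At the plume center C_max = M/(n_e·A·√(4πDt)), so D = M²/(4πt·(n_e·A·C_max)²).
n_e·A·C_max = 0.20 × 5.18 × 2.07 = 2.145 kg/m.
D = 32.7²/(4π × 282 × 2.145²) = 0.0656 m²/day.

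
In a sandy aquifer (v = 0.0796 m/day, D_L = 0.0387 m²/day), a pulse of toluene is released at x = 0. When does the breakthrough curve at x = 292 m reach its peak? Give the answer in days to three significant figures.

3660 days

For the 1D instantaneous-source solution, setting ∂C/∂t = 0 at fixed x gives v²t² + 2Dt − x² = 0, so t = (√(D² + v²x²) − D)/v².
√(D² + v²x²) = √(0.0387² + 0.0796² × 292²) = 23.24; v² = 0.00633616.
t = (23.24 − 0.0387)/0.00633616 = 3660 days (vs. the pure-advection estimate x/v = 3670 d).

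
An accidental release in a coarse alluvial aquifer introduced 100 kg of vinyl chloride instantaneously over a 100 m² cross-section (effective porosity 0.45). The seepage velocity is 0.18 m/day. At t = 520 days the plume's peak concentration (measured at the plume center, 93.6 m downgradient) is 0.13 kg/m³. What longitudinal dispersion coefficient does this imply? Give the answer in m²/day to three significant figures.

0.0447 m²/day

At the plume center C_max = M/(n_e·A·√(4πDt)), so D = M²/(4πt·(n_e·A·C_max)²).
n_e·A·C_max = 0.45 × 100 × 0.13 = 5.850 kg/m.
D = 100²/(4π × 520 × 5.850²) = 0.0447 m²/day.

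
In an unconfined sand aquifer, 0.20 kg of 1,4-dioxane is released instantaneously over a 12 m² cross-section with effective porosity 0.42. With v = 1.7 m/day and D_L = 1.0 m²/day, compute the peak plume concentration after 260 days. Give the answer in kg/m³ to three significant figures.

0.000694 kg/m³

The peak of an instantaneous 1D plume sits at x = vt; there the Gaussian factor is 1 and C_max = M/(n_e·A·√(4πDt)), where n_e·A is the pore area the mass is dissolved in.
√(4πDt) = √(4π × 1.0 × 260) = 57.16 m, so C_max = 0.20/(0.42 × 12 × 57.16) = 0.000694 kg/m³.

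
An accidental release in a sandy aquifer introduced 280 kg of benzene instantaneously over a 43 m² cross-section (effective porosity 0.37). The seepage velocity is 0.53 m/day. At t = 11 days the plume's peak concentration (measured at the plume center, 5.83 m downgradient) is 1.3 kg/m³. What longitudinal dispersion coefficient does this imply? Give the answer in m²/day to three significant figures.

At the plume center C_max = M/(n_e·A·√(4πDt)), so D = M²/(4πt·(n_e·A·C_max)²).
n_e·A·C_max = 0.37 × 43 × 1.3 = 20.68 kg/m.
D = 280²/(4π × 11 × 20.68²) = 1.33 m²/day.

1.33 m²/day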